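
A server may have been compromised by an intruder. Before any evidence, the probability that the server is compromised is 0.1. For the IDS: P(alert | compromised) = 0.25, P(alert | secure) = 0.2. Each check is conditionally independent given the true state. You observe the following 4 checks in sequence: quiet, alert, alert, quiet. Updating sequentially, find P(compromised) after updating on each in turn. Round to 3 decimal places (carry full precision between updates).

0.132

After 'quiet': P(compromised) = 0.75·0.1000 / (0.75·0.1000 + 0.8·0.9000) ≈ 0.0943
After 'alert': P(compromised) = 0.25·0.0943 / (0.25·0.0943 + 0.2·0.9057) ≈ 0.1152
After 'alert': P(compromised) = 0.25·0.1152 / (0.25·0.1152 + 0.2·0.8848) ≈ 0.1400
After 'quiet': P(compromised) = 0.75·0.1400 / (0.75·0.1400 + 0.8·0.8600) ≈ 0.1324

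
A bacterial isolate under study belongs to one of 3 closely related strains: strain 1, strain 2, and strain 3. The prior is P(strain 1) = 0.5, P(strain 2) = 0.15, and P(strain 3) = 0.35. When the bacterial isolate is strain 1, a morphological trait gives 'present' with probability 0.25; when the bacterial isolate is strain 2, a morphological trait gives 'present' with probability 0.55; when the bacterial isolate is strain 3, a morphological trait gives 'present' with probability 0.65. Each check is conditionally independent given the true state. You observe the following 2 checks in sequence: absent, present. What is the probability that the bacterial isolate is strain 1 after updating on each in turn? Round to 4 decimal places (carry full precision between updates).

0.4454

After 'absent': normaliser = 0.75·0.5000 + 0.45·0.1500 + 0.35·0.3500; P(strain 1) ≈ 0.6637, P(strain 2) ≈ 0.1195, P(strain 3) ≈ 0.2168
After 'present': normaliser = 0.25·0.6637 + 0.55·0.1195 + 0.65·0.2168; P(strain 1) ≈ 0.4454, P(strain 2) ≈ 0.1764, P(strain 3) ≈ 0.3783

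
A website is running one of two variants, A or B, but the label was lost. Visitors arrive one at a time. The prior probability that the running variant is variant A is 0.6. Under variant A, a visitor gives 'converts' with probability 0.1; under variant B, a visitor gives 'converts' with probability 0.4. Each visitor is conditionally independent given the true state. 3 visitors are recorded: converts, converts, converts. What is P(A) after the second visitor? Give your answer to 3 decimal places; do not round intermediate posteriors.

Apply Bayes' rule sequentially, carrying P(A) forward.
After 'converts': P(A) = 0.1·0.6000 / (0.1·0.6000 + 0.4·0.4000) ≈ 0.2727
After 'converts': P(A) = 0.1·0.2727 / (0.1·0.2727 + 0.4·0.7273) ≈ 0.0857

0.086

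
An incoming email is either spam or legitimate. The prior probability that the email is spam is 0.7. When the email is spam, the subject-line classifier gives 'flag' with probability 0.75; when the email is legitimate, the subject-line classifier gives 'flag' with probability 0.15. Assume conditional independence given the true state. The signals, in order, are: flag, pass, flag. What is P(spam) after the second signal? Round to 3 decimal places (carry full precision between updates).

0.774

After 'flag': P(spam) = 0.75·0.7000 / (0.75·0.7000 + 0.15·0.3000) ≈ 0.9211
After 'pass': P(spam) = 0.25·0.9211 / (0.25·0.9211 + 0.85·0.0789) ≈ 0.7743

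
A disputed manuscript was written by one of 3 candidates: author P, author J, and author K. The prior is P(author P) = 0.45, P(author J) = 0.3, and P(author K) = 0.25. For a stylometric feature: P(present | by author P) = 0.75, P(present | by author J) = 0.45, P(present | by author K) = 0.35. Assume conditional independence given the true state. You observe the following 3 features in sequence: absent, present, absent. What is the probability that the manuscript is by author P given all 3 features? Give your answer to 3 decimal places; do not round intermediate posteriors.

After 'absent': normaliser = 0.25·0.4500 + 0.55·0.3000 + 0.65·0.2500; P(author P) ≈ 0.2557, P(author J) ≈ 0.3750, P(author K) ≈ 0.3693
After 'present': normaliser = 0.75·0.2557 + 0.45·0.3750 + 0.35·0.3693; P(author P) ≈ 0.3915, P(author J) ≈ 0.3445, P(author K) ≈ 0.2639
After 'absent': normaliser = 0.25·0.3915 + 0.55·0.3445 + 0.65·0.2639; P(author P) ≈ 0.2133, P(author J) ≈ 0.4129, P(author K) ≈ 0.3738

0.213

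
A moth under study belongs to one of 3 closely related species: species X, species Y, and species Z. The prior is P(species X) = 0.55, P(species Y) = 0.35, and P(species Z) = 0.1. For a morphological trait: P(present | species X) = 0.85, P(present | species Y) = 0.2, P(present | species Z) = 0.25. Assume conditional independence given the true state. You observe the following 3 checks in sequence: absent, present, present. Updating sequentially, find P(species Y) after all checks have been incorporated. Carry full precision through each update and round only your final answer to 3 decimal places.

0.148

After 'absent': normaliser = 0.15·0.5500 + 0.8·0.3500 + 0.75·0.1000; P(species X) ≈ 0.1886, P(species Y) ≈ 0.6400, P(species Z) ≈ 0.1714
After 'present': normaliser = 0.85·0.1886 + 0.2·0.6400 + 0.25·0.1714; P(species X) ≈ 0.4840, P(species Y) ≈ 0.3865, P(species Z) ≈ 0.1294
After 'present': normaliser = 0.85·0.4840 + 0.2·0.3865 + 0.25·0.1294; P(species X) ≈ 0.7896, P(species Y) ≈ 0.1484, P(species Z) ≈ 0.0621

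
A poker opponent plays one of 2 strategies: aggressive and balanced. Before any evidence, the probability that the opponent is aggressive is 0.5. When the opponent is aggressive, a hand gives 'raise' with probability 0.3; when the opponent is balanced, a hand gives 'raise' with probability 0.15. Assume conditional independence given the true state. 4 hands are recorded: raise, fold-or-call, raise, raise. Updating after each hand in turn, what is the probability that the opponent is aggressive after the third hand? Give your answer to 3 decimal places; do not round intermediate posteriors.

After 'raise': P(aggressive) = 0.3·0.5000 / (0.3·0.5000 + 0.15·0.5000) ≈ 0.6667
After 'fold-or-call': P(aggressive) = 0.7·0.6667 / (0.7·0.6667 + 0.85·0.3333) ≈ 0.6222
After 'raise': P(aggressive) = 0.3·0.6222 / (0.3·0.6222 + 0.15·0.3778) ≈ 0.7671

0.767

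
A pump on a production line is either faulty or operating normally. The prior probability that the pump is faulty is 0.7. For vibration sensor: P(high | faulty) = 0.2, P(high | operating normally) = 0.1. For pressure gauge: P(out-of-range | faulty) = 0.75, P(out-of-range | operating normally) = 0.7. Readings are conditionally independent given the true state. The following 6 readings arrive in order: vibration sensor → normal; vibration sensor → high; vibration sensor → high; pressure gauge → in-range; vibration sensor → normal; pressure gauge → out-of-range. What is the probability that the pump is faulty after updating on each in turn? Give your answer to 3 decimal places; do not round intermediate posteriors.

0.868

After vibration sensor='normal': P(faulty) = 0.8·0.7000 / (0.8·0.7000 + 0.9·0.3000) ≈ 0.6747
After vibration sensor='high': P(faulty) = 0.2·0.6747 / (0.2·0.6747 + 0.1·0.3253) ≈ 0.8058
After vibration sensor='high': P(faulty) = 0.2·0.8058 / (0.2·0.8058 + 0.1·0.1942) ≈ 0.8924
After pressure gauge='in-range': P(faulty) = 0.25·0.8924 / (0.25·0.8924 + 0.3·0.1076) ≈ 0.8736
After vibration sensor='normal': P(faulty) = 0.8·0.8736 / (0.8·0.8736 + 0.9·0.1264) ≈ 0.8600
After pressure gauge='out-of-range': P(faulty) = 0.75·0.8600 / (0.75·0.8600 + 0.7·0.1400) ≈ 0.8681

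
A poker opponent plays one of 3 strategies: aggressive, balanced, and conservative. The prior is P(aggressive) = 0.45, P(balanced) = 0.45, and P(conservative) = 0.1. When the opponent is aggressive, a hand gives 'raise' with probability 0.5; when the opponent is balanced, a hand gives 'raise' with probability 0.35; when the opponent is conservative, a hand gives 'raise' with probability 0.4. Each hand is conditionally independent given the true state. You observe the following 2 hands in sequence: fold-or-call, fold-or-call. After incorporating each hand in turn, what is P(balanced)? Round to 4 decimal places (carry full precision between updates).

Each posterior becomes the prior for the next update.
After 'fold-or-call': normaliser = 0.5·0.4500 + 0.65·0.4500 + 0.6·0.1000; P(aggressive) ≈ 0.3896, P(balanced) ≈ 0.5065, P(conservative) ≈ 0.1039
After 'fold-or-call': normaliser = 0.5·0.3896 + 0.65·0.5065 + 0.6·0.1039; P(aggressive) ≈ 0.3322, P(balanced) ≈ 0.5615, P(conservative) ≈ 0.1063

0.5615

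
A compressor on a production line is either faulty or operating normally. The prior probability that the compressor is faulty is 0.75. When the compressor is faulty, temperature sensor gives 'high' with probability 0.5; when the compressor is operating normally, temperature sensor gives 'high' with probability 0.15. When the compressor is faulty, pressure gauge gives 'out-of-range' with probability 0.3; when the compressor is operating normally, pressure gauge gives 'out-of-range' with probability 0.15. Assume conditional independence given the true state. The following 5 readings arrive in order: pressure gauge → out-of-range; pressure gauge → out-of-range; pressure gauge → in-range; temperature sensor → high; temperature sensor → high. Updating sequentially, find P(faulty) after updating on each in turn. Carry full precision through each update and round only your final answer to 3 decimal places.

0.991

After pressure gauge='out-of-range': P(faulty) = 0.3·0.7500 / (0.3·0.7500 + 0.15·0.2500) ≈ 0.8571
After pressure gauge='out-of-range': P(faulty) = 0.3·0.8571 / (0.3·0.8571 + 0.15·0.1429) ≈ 0.9231
After pressure gauge='in-range': P(faulty) = 0.7·0.9231 / (0.7·0.9231 + 0.85·0.0769) ≈ 0.9081
After temperature sensor='high': P(faulty) = 0.5·0.9081 / (0.5·0.9081 + 0.15·0.0919) ≈ 0.9705
After temperature sensor='high': P(faulty) = 0.5·0.9705 / (0.5·0.9705 + 0.15·0.0295) ≈ 0.9910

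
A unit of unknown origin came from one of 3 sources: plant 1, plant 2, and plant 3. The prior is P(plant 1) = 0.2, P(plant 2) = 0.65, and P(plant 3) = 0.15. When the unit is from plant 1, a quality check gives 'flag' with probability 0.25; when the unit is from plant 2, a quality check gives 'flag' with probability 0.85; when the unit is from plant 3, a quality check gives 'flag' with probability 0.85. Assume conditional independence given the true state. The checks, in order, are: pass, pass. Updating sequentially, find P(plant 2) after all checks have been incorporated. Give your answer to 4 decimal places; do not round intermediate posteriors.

0.1121

Apply Bayes' rule sequentially, carrying P(plant 2) forward.
After 'pass': normaliser = 0.75·0.2000 + 0.15·0.6500 + 0.15·0.1500; P(plant 1) ≈ 0.5556, P(plant 2) ≈ 0.3611, P(plant 3) ≈ 0.0833
After 'pass': normaliser = 0.75·0.5556 + 0.15·0.3611 + 0.15·0.0833; P(plant 1) ≈ 0.8621, P(plant 2) ≈ 0.1121, P(plant 3) ≈ 0.0259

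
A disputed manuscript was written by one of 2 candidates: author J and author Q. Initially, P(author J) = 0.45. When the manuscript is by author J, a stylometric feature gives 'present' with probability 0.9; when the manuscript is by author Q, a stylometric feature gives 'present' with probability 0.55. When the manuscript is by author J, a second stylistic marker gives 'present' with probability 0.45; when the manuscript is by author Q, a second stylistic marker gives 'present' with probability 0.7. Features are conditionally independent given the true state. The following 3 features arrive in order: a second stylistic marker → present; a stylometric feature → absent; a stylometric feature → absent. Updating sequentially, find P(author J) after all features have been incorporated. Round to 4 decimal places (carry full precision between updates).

After a second stylistic marker='present': P(author J) = 0.45·0.4500 / (0.45·0.4500 + 0.7·0.5500) ≈ 0.3447
After a stylometric feature='absent': P(author J) = 0.1·0.3447 / (0.1·0.3447 + 0.45·0.6553) ≈ 0.1047
After a stylometric feature='absent': P(author J) = 0.1·0.1047 / (0.1·0.1047 + 0.45·0.8953) ≈ 0.0253

0.0253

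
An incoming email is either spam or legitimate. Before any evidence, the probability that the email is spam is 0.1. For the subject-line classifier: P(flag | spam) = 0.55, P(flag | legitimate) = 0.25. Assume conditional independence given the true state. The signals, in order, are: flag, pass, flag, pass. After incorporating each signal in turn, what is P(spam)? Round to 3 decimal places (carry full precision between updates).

Apply Bayes' rule sequentially, carrying P(spam) forward.
After 'flag': P(spam) = 0.55·0.1000 / (0.55·0.1000 + 0.25·0.9000) ≈ 0.1964
After 'pass': P(spam) = 0.45·0.1964 / (0.45·0.1964 + 0.75·0.8036) ≈ 0.1279
After 'flag': P(spam) = 0.55·0.1279 / (0.55·0.1279 + 0.25·0.8721) ≈ 0.2440
After 'pass': P(spam) = 0.45·0.2440 / (0.45·0.2440 + 0.75·0.7560) ≈ 0.1622

0.162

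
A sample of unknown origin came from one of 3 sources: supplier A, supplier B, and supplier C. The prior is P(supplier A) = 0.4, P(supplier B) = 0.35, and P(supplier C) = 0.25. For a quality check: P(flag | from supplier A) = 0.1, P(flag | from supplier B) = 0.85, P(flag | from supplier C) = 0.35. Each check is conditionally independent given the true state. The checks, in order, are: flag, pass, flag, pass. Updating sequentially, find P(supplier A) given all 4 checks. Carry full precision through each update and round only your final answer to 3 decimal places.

After 'flag': normaliser = 0.1·0.4000 + 0.85·0.3500 + 0.35·0.2500; P(supplier A) ≈ 0.0941, P(supplier B) ≈ 0.7000, P(supplier C) ≈ 0.2059
After 'pass': normaliser = 0.9·0.0941 + 0.15·0.7000 + 0.65·0.2059; P(supplier A) ≈ 0.2618, P(supplier B) ≈ 0.3245, P(supplier C) ≈ 0.4136
After 'flag': normaliser = 0.1·0.2618 + 0.85·0.3245 + 0.35·0.4136; P(supplier A) ≈ 0.0586, P(supplier B) ≈ 0.6174, P(supplier C) ≈ 0.3240
After 'pass': normaliser = 0.9·0.0586 + 0.15·0.6174 + 0.65·0.3240; P(supplier A) ≈ 0.1482, P(supplier B) ≈ 0.2602, P(supplier C) ≈ 0.5917

0.148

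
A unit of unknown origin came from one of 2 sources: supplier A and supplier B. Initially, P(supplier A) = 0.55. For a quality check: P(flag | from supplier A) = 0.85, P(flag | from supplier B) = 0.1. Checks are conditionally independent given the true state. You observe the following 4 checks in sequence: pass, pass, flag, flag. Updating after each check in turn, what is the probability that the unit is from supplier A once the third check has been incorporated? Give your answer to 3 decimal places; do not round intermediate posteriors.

Each posterior becomes the prior for the next update.
After 'pass': P(supplier A) = 0.15·0.5500 / (0.15·0.5500 + 0.9·0.4500) ≈ 0.1692
After 'pass': P(supplier A) = 0.15·0.1692 / (0.15·0.1692 + 0.9·0.8308) ≈ 0.0328
After 'flag': P(supplier A) = 0.85·0.0328 / (0.85·0.0328 + 0.1·0.9672) ≈ 0.2240

0.224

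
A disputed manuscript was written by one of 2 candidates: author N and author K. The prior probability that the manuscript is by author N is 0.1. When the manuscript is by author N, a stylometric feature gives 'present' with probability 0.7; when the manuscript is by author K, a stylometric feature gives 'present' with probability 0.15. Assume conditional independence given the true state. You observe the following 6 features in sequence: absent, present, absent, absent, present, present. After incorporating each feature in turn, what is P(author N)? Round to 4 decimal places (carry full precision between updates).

0.3318

After 'absent': P(author N) = 0.3·0.1000 / (0.3·0.1000 + 0.85·0.9000) ≈ 0.0377
After 'present': P(author N) = 0.7·0.0377 / (0.7·0.0377 + 0.15·0.9623) ≈ 0.1547
After 'absent': P(author N) = 0.3·0.1547 / (0.3·0.1547 + 0.85·0.8453) ≈ 0.0607
After 'absent': P(author N) = 0.3·0.0607 / (0.3·0.0607 + 0.85·0.9393) ≈ 0.0223
After 'present': P(author N) = 0.7·0.0223 / (0.7·0.0223 + 0.15·0.9777) ≈ 0.0962
After 'present': P(author N) = 0.7·0.0962 / (0.7·0.0962 + 0.15·0.9038) ≈ 0.3318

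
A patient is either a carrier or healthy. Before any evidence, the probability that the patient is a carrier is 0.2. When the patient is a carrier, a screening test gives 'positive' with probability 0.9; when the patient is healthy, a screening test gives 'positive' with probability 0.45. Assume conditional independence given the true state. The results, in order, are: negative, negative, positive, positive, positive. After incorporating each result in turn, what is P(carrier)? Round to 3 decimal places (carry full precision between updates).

Each posterior becomes the prior for the next update.
After 'negative': P(carrier) = 0.1·0.2000 / (0.1·0.2000 + 0.55·0.8000) ≈ 0.0435
After 'negative': P(carrier) = 0.1·0.0435 / (0.1·0.0435 + 0.55·0.9565) ≈ 0.0082
After 'positive': P(carrier) = 0.9·0.0082 / (0.9·0.0082 + 0.45·0.9918) ≈ 0.0163
After 'positive': P(carrier) = 0.9·0.0163 / (0.9·0.0163 + 0.45·0.9837) ≈ 0.0320
After 'positive': P(carrier) = 0.9·0.0320 / (0.9·0.0320 + 0.45·0.9680) ≈ 0.0620

0.062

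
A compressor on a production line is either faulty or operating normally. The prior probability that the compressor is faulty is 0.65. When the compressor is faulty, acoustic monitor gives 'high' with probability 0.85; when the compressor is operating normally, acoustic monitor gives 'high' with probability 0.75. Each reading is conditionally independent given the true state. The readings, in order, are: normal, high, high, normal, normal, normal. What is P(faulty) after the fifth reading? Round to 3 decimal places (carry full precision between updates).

0.340

After 'normal': P(faulty) = 0.15·0.6500 / (0.15·0.6500 + 0.25·0.3500) ≈ 0.5270
After 'high': P(faulty) = 0.85·0.5270 / (0.85·0.5270 + 0.75·0.4730) ≈ 0.5581
After 'high': P(faulty) = 0.85·0.5581 / (0.85·0.5581 + 0.75·0.4419) ≈ 0.5887
After 'normal': P(faulty) = 0.15·0.5887 / (0.15·0.5887 + 0.25·0.4113) ≈ 0.4620
After 'normal': P(faulty) = 0.15·0.4620 / (0.15·0.4620 + 0.25·0.5380) ≈ 0.3400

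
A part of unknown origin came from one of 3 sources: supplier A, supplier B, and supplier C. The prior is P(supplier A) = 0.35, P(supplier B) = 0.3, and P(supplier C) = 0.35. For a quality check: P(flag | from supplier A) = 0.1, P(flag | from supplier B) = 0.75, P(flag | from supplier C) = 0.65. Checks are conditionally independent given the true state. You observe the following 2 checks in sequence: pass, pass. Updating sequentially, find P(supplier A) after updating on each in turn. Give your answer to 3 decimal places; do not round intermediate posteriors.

0.821

After 'pass': normaliser = 0.9·0.3500 + 0.25·0.3000 + 0.35·0.3500; P(supplier A) ≈ 0.6146, P(supplier B) ≈ 0.1463, P(supplier C) ≈ 0.2390
After 'pass': normaliser = 0.9·0.6146 + 0.25·0.1463 + 0.35·0.2390; P(supplier A) ≈ 0.8214, P(supplier B) ≈ 0.0543, P(supplier C) ≈ 0.1242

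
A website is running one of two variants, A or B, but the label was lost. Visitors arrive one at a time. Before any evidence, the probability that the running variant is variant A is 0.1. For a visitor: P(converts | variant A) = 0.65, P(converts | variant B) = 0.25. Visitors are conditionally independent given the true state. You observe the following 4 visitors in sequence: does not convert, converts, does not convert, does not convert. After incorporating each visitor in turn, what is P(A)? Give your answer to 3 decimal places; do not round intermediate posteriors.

Each posterior becomes the prior for the next update.
After 'does not convert': P(A) = 0.35·0.1000 / (0.35·0.1000 + 0.75·0.9000) ≈ 0.0493
After 'converts': P(A) = 0.65·0.0493 / (0.65·0.0493 + 0.25·0.9507) ≈ 0.1188
After 'does not convert': P(A) = 0.35·0.1188 / (0.35·0.1188 + 0.75·0.8812) ≈ 0.0592
After 'does not convert': P(A) = 0.35·0.0592 / (0.35·0.0592 + 0.75·0.9408) ≈ 0.0285

0.029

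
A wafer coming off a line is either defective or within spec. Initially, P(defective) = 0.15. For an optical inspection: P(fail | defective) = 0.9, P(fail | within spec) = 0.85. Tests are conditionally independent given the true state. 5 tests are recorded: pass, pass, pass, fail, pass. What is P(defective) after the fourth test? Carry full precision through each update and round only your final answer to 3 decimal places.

0.052

After 'pass': P(defective) = 0.1·0.1500 / (0.1·0.1500 + 0.15·0.8500) ≈ 0.1053
After 'pass': P(defective) = 0.1·0.1053 / (0.1·0.1053 + 0.15·0.8947) ≈ 0.0727
After 'pass': P(defective) = 0.1·0.0727 / (0.1·0.0727 + 0.15·0.9273) ≈ 0.0497
After 'fail': P(defective) = 0.9·0.0497 / (0.9·0.0497 + 0.85·0.9503) ≈ 0.0525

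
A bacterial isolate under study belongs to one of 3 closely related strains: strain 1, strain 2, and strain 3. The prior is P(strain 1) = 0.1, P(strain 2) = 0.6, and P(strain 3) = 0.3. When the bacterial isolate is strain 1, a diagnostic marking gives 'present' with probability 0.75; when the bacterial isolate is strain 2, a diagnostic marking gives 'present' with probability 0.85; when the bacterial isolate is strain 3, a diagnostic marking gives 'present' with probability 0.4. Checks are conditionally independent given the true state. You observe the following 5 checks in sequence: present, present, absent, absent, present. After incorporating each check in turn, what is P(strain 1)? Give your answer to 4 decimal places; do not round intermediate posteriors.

0.1478

After 'present': normaliser = 0.75·0.1000 + 0.85·0.6000 + 0.4·0.3000; P(strain 1) ≈ 0.1064, P(strain 2) ≈ 0.7234, P(strain 3) ≈ 0.1702
After 'present': normaliser = 0.75·0.1064 + 0.85·0.7234 + 0.4·0.1702; P(strain 1) ≈ 0.1046, P(strain 2) ≈ 0.8061, P(strain 3) ≈ 0.0893
After 'absent': normaliser = 0.25·0.1046 + 0.15·0.8061 + 0.6·0.0893; P(strain 1) ≈ 0.1303, P(strain 2) ≈ 0.6027, P(strain 3) ≈ 0.2669
After 'absent': normaliser = 0.25·0.1303 + 0.15·0.6027 + 0.6·0.2669; P(strain 1) ≈ 0.1151, P(strain 2) ≈ 0.3193, P(strain 3) ≈ 0.5656
After 'present': normaliser = 0.75·0.1151 + 0.85·0.3193 + 0.4·0.5656; P(strain 1) ≈ 0.1478, P(strain 2) ≈ 0.4647, P(strain 3) ≈ 0.3875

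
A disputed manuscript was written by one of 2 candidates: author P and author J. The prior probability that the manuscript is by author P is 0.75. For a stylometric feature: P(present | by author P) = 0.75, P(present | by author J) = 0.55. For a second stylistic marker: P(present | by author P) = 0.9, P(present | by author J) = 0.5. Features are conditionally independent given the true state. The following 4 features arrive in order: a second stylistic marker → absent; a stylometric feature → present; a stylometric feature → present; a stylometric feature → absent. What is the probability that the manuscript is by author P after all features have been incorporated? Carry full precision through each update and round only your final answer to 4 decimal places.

0.3827

Each posterior becomes the prior for the next update.
After a second stylistic marker='absent': P(author P) = 0.1·0.7500 / (0.1·0.7500 + 0.5·0.2500) ≈ 0.3750
After a stylometric feature='present': P(author P) = 0.75·0.3750 / (0.75·0.3750 + 0.55·0.6250) ≈ 0.4500
After a stylometric feature='present': P(author P) = 0.75·0.4500 / (0.75·0.4500 + 0.55·0.5500) ≈ 0.5273
After a stylometric feature='absent': P(author P) = 0.25·0.5273 / (0.25·0.5273 + 0.45·0.4727) ≈ 0.3827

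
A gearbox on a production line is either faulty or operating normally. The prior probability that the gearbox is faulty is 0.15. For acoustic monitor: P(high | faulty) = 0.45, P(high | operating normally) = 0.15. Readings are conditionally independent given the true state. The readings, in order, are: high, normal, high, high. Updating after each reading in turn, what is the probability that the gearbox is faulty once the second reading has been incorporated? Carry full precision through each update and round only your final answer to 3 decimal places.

After 'high': P(faulty) = 0.45·0.1500 / (0.45·0.1500 + 0.15·0.8500) ≈ 0.3462
After 'normal': P(faulty) = 0.55·0.3462 / (0.55·0.3462 + 0.85·0.6538) ≈ 0.2552

0.255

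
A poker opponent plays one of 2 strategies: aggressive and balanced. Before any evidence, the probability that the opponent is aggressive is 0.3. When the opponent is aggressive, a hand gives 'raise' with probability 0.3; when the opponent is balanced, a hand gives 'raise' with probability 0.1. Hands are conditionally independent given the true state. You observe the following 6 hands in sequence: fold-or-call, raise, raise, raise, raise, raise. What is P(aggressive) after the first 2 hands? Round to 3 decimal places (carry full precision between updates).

0.500

After 'fold-or-call': P(aggressive) = 0.7·0.3000 / (0.7·0.3000 + 0.9·0.7000) ≈ 0.2500
After 'raise': P(aggressive) = 0.3·0.2500 / (0.3·0.2500 + 0.1·0.7500) ≈ 0.5000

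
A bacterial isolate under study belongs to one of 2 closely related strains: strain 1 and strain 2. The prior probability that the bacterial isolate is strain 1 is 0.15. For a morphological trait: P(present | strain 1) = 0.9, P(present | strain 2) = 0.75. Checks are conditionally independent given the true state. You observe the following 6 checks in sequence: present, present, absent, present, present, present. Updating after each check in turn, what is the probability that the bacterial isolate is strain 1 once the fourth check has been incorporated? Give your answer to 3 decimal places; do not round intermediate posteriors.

0.109

After 'present': P(strain 1) = 0.9·0.1500 / (0.9·0.1500 + 0.75·0.8500) ≈ 0.1748
After 'present': P(strain 1) = 0.9·0.1748 / (0.9·0.1748 + 0.75·0.8252) ≈ 0.2026
After 'absent': P(strain 1) = 0.1·0.2026 / (0.1·0.2026 + 0.25·0.7974) ≈ 0.0923
After 'present': P(strain 1) = 0.9·0.0923 / (0.9·0.0923 + 0.75·0.9077) ≈ 0.1087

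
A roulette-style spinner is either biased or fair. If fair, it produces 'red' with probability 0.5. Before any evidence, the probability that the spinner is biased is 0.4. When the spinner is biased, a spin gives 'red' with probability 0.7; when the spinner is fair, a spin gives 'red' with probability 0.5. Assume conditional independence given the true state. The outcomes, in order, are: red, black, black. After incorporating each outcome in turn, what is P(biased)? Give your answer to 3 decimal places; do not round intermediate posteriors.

0.251

After 'red': P(biased) = 0.7·0.4000 / (0.7·0.4000 + 0.5·0.6000) ≈ 0.4828
After 'black': P(biased) = 0.3·0.4828 / (0.3·0.4828 + 0.5·0.5172) ≈ 0.3590
After 'black': P(biased) = 0.3·0.3590 / (0.3·0.3590 + 0.5·0.6410) ≈ 0.2515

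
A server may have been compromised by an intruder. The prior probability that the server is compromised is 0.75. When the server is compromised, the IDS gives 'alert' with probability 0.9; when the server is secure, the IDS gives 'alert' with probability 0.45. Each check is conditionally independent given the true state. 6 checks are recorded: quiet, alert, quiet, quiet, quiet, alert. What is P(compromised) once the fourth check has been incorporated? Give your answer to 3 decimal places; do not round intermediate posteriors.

0.035

Apply Bayes' rule sequentially, carrying P(compromised) forward.
After 'quiet': P(compromised) = 0.1·0.7500 / (0.1·0.7500 + 0.55·0.2500) ≈ 0.3529
After 'alert': P(compromised) = 0.9·0.3529 / (0.9·0.3529 + 0.45·0.6471) ≈ 0.5217
After 'quiet': P(compromised) = 0.1·0.5217 / (0.1·0.5217 + 0.55·0.4783) ≈ 0.1655
After 'quiet': P(compromised) = 0.1·0.1655 / (0.1·0.1655 + 0.55·0.8345) ≈ 0.0348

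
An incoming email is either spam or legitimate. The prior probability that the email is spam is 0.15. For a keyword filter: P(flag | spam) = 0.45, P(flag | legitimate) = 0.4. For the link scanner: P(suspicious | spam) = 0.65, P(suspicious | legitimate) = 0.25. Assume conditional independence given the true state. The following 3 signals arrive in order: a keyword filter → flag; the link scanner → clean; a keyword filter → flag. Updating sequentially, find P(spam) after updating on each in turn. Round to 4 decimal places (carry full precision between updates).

0.0944

Apply Bayes' rule sequentially, carrying P(spam) forward.
After a keyword filter='flag': P(spam) = 0.45·0.1500 / (0.45·0.1500 + 0.4·0.8500) ≈ 0.1656
After the link scanner='clean': P(spam) = 0.35·0.1656 / (0.35·0.1656 + 0.75·0.8344) ≈ 0.0848
After a keyword filter='flag': P(spam) = 0.45·0.0848 / (0.45·0.0848 + 0.4·0.9152) ≈ 0.0944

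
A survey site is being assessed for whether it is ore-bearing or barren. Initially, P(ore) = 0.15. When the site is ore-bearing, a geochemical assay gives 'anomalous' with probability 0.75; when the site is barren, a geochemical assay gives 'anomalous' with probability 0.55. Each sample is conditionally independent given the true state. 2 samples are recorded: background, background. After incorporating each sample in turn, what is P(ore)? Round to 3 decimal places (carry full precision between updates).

After 'background': P(ore) = 0.25·0.1500 / (0.25·0.1500 + 0.45·0.8500) ≈ 0.0893
After 'background': P(ore) = 0.25·0.0893 / (0.25·0.0893 + 0.45·0.9107) ≈ 0.0517

0.052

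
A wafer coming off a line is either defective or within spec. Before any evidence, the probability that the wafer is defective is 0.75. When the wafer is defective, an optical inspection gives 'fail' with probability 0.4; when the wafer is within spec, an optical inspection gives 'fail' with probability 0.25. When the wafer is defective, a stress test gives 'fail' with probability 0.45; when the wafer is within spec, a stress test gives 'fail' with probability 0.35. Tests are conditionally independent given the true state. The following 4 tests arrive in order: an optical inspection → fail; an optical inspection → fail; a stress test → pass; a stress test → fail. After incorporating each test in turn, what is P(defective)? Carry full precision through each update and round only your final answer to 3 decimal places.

0.893

Each posterior becomes the prior for the next update.
After an optical inspection='fail': P(defective) = 0.4·0.7500 / (0.4·0.7500 + 0.25·0.2500) ≈ 0.8276
After an optical inspection='fail': P(defective) = 0.4·0.8276 / (0.4·0.8276 + 0.25·0.1724) ≈ 0.8848
After a stress test='pass': P(defective) = 0.55·0.8848 / (0.55·0.8848 + 0.65·0.1152) ≈ 0.8666
After a stress test='fail': P(defective) = 0.45·0.8666 / (0.45·0.8666 + 0.35·0.1334) ≈ 0.8931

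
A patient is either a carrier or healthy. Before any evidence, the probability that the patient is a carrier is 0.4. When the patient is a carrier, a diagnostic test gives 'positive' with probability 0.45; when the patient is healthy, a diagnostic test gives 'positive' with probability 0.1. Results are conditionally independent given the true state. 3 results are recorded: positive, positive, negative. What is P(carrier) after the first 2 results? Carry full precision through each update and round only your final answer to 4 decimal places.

After 'positive': P(carrier) = 0.45·0.4000 / (0.45·0.4000 + 0.1·0.6000) ≈ 0.7500
After 'positive': P(carrier) = 0.45·0.7500 / (0.45·0.7500 + 0.1·0.2500) ≈ 0.9310

0.9310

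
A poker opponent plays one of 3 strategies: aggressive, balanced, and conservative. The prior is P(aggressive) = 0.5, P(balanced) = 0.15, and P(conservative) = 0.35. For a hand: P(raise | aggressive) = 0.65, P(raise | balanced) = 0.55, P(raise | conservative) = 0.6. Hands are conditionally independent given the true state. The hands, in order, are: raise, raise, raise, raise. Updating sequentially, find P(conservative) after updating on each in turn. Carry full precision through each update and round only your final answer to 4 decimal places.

After 'raise': normaliser = 0.65·0.5000 + 0.55·0.1500 + 0.6·0.3500; P(aggressive) ≈ 0.5263, P(balanced) ≈ 0.1336, P(conservative) ≈ 0.3401
After 'raise': normaliser = 0.65·0.5263 + 0.55·0.1336 + 0.6·0.3401; P(aggressive) ≈ 0.5521, P(balanced) ≈ 0.1186, P(conservative) ≈ 0.3293
After 'raise': normaliser = 0.65·0.5521 + 0.55·0.1186 + 0.6·0.3293; P(aggressive) ≈ 0.5773, P(balanced) ≈ 0.1049, P(conservative) ≈ 0.3178
After 'raise': normaliser = 0.65·0.5773 + 0.55·0.1049 + 0.6·0.3178; P(aggressive) ≈ 0.6017, P(balanced) ≈ 0.0925, P(conservative) ≈ 0.3058

0.3058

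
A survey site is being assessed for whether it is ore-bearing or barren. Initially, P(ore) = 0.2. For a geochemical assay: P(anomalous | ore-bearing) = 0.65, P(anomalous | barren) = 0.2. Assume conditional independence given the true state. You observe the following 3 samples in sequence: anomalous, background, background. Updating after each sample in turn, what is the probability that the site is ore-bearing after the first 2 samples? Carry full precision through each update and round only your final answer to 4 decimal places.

0.2622

Apply Bayes' rule sequentially, carrying P(ore) forward.
After 'anomalous': P(ore) = 0.65·0.2000 / (0.65·0.2000 + 0.2·0.8000) ≈ 0.4483
After 'background': P(ore) = 0.35·0.4483 / (0.35·0.4483 + 0.8·0.5517) ≈ 0.2622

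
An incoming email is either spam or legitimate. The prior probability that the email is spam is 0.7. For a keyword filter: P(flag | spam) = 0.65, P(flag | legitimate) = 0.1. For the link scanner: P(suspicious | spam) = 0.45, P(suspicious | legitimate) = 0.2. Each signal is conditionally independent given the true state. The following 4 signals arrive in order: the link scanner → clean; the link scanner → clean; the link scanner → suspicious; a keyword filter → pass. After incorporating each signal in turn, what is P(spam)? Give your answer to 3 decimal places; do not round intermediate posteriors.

After the link scanner='clean': P(spam) = 0.55·0.7000 / (0.55·0.7000 + 0.8·0.3000) ≈ 0.6160
After the link scanner='clean': P(spam) = 0.55·0.6160 / (0.55·0.6160 + 0.8·0.3840) ≈ 0.5245
After the link scanner='suspicious': P(spam) = 0.45·0.5245 / (0.45·0.5245 + 0.2·0.4755) ≈ 0.7128
After a keyword filter='pass': P(spam) = 0.35·0.7128 / (0.35·0.7128 + 0.9·0.2872) ≈ 0.4911

0.491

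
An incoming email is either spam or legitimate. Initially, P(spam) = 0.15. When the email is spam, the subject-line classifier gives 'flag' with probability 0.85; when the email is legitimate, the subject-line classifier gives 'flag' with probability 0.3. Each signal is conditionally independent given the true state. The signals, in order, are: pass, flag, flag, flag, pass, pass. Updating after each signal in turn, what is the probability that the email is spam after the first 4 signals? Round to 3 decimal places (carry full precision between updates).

After 'pass': P(spam) = 0.15·0.1500 / (0.15·0.1500 + 0.7·0.8500) ≈ 0.0364
After 'flag': P(spam) = 0.85·0.0364 / (0.85·0.0364 + 0.3·0.9636) ≈ 0.0968
After 'flag': P(spam) = 0.85·0.0968 / (0.85·0.0968 + 0.3·0.9032) ≈ 0.2329
After 'flag': P(spam) = 0.85·0.2329 / (0.85·0.2329 + 0.3·0.7671) ≈ 0.4624

0.462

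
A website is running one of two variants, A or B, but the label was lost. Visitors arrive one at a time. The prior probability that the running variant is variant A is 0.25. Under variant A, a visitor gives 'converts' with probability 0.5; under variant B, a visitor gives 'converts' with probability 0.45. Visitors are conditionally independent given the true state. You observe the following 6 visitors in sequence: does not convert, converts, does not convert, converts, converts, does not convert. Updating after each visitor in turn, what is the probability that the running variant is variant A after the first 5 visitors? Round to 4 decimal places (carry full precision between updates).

0.2743

After 'does not convert': P(A) = 0.5·0.2500 / (0.5·0.2500 + 0.55·0.7500) ≈ 0.2326
After 'converts': P(A) = 0.5·0.2326 / (0.5·0.2326 + 0.45·0.7674) ≈ 0.2519
After 'does not convert': P(A) = 0.5·0.2519 / (0.5·0.2519 + 0.55·0.7481) ≈ 0.2344
After 'converts': P(A) = 0.5·0.2344 / (0.5·0.2344 + 0.45·0.7656) ≈ 0.2538
After 'converts': P(A) = 0.5·0.2538 / (0.5·0.2538 + 0.45·0.7462) ≈ 0.2743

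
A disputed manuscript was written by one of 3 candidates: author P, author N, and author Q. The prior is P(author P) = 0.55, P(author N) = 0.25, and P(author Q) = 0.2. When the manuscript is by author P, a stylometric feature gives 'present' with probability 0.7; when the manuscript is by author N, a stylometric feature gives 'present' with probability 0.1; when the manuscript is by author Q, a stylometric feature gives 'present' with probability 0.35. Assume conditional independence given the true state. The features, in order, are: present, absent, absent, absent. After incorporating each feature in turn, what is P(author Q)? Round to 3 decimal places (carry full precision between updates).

After 'present': normaliser = 0.7·0.5500 + 0.1·0.2500 + 0.35·0.2000; P(author P) ≈ 0.8021, P(author N) ≈ 0.0521, P(author Q) ≈ 0.1458
After 'absent': normaliser = 0.3·0.8021 + 0.9·0.0521 + 0.65·0.1458; P(author P) ≈ 0.6294, P(author N) ≈ 0.1226, P(author Q) ≈ 0.2480
After 'absent': normaliser = 0.3·0.6294 + 0.9·0.1226 + 0.65·0.2480; P(author P) ≈ 0.4102, P(author N) ≈ 0.2397, P(author Q) ≈ 0.3501
After 'absent': normaliser = 0.3·0.4102 + 0.9·0.2397 + 0.65·0.3501; P(author P) ≈ 0.2173, P(author N) ≈ 0.3809, P(author Q) ≈ 0.4018

0.402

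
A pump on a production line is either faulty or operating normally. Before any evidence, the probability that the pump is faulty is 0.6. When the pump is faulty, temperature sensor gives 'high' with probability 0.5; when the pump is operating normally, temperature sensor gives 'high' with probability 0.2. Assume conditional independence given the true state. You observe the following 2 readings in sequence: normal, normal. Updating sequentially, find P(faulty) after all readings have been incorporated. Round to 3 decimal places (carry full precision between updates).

0.369

After 'normal': P(faulty) = 0.5·0.6000 / (0.5·0.6000 + 0.8·0.4000) ≈ 0.4839
After 'normal': P(faulty) = 0.5·0.4839 / (0.5·0.4839 + 0.8·0.5161) ≈ 0.3695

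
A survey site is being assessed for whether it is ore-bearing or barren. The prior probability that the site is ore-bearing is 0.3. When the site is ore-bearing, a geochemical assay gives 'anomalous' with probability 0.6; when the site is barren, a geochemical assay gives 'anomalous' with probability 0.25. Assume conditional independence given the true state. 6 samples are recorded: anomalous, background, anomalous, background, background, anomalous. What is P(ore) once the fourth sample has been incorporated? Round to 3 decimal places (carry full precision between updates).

After 'anomalous': P(ore) = 0.6·0.3000 / (0.6·0.3000 + 0.25·0.7000) ≈ 0.5070
After 'background': P(ore) = 0.4·0.5070 / (0.4·0.5070 + 0.75·0.4930) ≈ 0.3542
After 'anomalous': P(ore) = 0.6·0.3542 / (0.6·0.3542 + 0.25·0.6458) ≈ 0.5683
After 'background': P(ore) = 0.4·0.5683 / (0.4·0.5683 + 0.75·0.4317) ≈ 0.4125

0.413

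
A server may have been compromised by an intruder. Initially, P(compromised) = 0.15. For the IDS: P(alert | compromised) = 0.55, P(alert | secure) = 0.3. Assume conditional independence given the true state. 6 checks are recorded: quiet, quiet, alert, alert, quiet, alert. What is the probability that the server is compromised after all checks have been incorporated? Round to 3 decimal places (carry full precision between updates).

0.224

After 'quiet': P(compromised) = 0.45·0.1500 / (0.45·0.1500 + 0.7·0.8500) ≈ 0.1019
After 'quiet': P(compromised) = 0.45·0.1019 / (0.45·0.1019 + 0.7·0.8981) ≈ 0.0680
After 'alert': P(compromised) = 0.55·0.0680 / (0.55·0.0680 + 0.3·0.9320) ≈ 0.1179
After 'alert': P(compromised) = 0.55·0.1179 / (0.55·0.1179 + 0.3·0.8821) ≈ 0.1969
After 'quiet': P(compromised) = 0.45·0.1969 / (0.45·0.1969 + 0.7·0.8031) ≈ 0.1361
After 'alert': P(compromised) = 0.55·0.1361 / (0.55·0.1361 + 0.3·0.8639) ≈ 0.2241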